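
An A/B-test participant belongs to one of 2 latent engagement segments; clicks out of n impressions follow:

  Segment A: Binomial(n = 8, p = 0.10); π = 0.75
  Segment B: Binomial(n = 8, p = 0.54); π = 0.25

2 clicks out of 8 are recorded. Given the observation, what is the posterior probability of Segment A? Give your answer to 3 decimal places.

0.852

By Bayes' theorem, P(k | x) = w_k f_k(x) / Σ_j w_j f_j(x).
Binomial probabilities:
  p_A = 0.148803
  p_B = 0.0773557
Multiply by the mixture weights:
  w_A·p_A = 0.75 × 0.148803 = 0.111603
  w_B·p_B = 0.25 × 0.0773557 = 0.0193389
Marginal: 0.111603 + 0.0193389 = 0.130942
P(Segment A | x) = 0.111603 / 0.130942 ≈ 0.852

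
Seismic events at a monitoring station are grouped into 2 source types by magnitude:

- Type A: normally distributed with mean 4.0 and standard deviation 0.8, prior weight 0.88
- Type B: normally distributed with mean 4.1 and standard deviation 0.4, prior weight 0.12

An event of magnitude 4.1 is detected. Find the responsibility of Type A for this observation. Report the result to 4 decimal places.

P(component k | x) = π_k·f_k(x) / marginal(x), where marginal(x) = Σ_j π_j·f_j(x).
Normal densities:
  L_A = 0.494797
  L_B = 0.997356
Prior × likelihood for each component:
  π_A·L_A = 0.88 × 0.494797 = 0.435421
  π_B·L_B = 0.12 × 0.997356 = 0.119683
Evidence: 0.435421 + 0.119683 = 0.555104
P(Type A | data) ≈ 0.7844

0.7844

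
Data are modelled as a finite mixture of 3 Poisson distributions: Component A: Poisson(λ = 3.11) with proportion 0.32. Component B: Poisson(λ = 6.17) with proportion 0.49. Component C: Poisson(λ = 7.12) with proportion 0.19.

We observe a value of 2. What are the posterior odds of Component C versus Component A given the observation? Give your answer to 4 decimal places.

0.0564

Only the two components matter; the odds are (w_i f_i(x)) / (w_j f_j(x)).
Poisson probabilities:
  L_A = e^(−3.11)·3.11^2/2! = 0.215692
  L_B = e^(−6.17)·6.17^2/2! = 0.0398055
  L_C = e^(−7.12)·7.12^2/2! = 0.0205
Posterior odds = (w_C·L_C) / (w_A·L_A) = (0.19·0.0205) / (0.32·0.215692) = 0.00389499 / 0.0690216 ≈ 0.0564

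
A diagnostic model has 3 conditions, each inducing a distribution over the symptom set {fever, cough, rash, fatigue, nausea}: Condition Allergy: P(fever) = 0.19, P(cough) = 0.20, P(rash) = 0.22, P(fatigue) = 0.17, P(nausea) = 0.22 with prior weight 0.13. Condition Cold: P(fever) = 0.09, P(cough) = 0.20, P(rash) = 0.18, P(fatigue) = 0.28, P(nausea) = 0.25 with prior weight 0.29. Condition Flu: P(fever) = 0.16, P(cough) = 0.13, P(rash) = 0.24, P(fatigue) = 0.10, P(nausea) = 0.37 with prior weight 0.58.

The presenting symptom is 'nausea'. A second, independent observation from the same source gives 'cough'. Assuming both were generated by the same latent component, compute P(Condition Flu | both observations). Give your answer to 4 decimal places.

P(component k | x) = π_k·f_k(x) / marginal(x), where marginal(x) = Σ_j π_j·f_j(x).
Since both observations come from the same component, the likelihood for component k is f_k(x₁)·f_k(x₂).
  L_Allergy = [0.22] × [0.2] = 0.044
  L_Cold = [0.25] × [0.2] = 0.05
  L_Flu = [0.37] × [0.13] = 0.0481
Multiply by the mixture weights:
  π_Allergy·L_Allergy = 0.13 × 0.044 = 0.00572
  π_Cold·L_Cold = 0.29 × 0.05 = 0.0145
  π_Flu·L_Flu = 0.58 × 0.0481 = 0.027898
Marginal: 0.00572 + 0.0145 + 0.027898 = 0.048118
So the posterior for Condition Flu is 0.027898 / 0.048118 ≈ 0.5798.

0.5798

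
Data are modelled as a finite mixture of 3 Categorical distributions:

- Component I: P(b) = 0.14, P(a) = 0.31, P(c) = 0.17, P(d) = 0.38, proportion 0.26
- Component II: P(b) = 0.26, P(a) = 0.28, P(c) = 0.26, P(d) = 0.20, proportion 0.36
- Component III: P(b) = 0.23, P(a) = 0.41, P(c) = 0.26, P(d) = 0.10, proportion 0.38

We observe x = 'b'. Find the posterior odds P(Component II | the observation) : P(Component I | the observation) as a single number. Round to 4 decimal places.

2.5714

Since P(k|x) ∝ π_k f_k(x), the posterior odds are π_i f_i(x) / (π_j f_j(x)).
Categorical probabilities:
  p_I = 0.14
  p_II = 0.26
  p_III = 0.23
Posterior odds = (π_II·p_II) / (π_I·p_I) = (0.36·0.26) / (0.26·0.14) = 0.0936 / 0.0364 ≈ 2.5714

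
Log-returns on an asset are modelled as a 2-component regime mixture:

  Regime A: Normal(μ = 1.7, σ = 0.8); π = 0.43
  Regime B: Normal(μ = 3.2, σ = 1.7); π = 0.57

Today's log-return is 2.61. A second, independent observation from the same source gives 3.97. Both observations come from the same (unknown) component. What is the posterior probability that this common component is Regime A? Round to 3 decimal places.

By Bayes' theorem, P(k | x) = w_k f_k(x) / Σ_j w_j f_j(x).
Since both observations come from the same component, the likelihood for component k is f_k(x₁)·f_k(x₂).
  L_A = [(1/(0.8·√(2π)))·exp(−(2.61−1.7)²/(2·0.8²)) = 0.498678·exp(-0.64695) = 0.261127] × [0.00890183] = 0.00232451
  L_B = [(1/(1.7·√(2π)))·exp(−(2.61−3.2)²/(2·1.7²)) = 0.234672·exp(-0.06022) = 0.220956] × [0.211793] = 0.046797
Prior × likelihood for each component:
  w_A·L_A = 0.43 × 0.00232451 = 0.000999539
  w_B·L_B = 0.57 × 0.046797 = 0.0266743
Denominator: 0.000999539 + 0.0266743 = 0.0276738
Responsibility of Regime A: 0.000999539 / 0.0276738 ≈ 0.036

0.036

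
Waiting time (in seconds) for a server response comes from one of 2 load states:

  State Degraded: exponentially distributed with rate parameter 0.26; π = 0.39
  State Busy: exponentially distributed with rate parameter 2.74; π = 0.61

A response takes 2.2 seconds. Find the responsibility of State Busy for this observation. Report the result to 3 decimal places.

By Bayes' theorem, P(k | x) = π_k f_k(x) / Σ_j π_j f_j(x).
Evaluate each component's likelihood at the observed value:
  L_Degraded = 0.146743
  L_Busy = 0.00660425
Prior × likelihood for each component:
  π_Degraded·L_Degraded = 0.39 × 0.146743 = 0.0572297
  π_Busy·L_Busy = 0.61 × 0.00660425 = 0.00402859
Normaliser: 0.0572297 + 0.00402859 = 0.0612583
Responsibility of State Busy: 0.00402859 / 0.0612583 ≈ 0.066

0.066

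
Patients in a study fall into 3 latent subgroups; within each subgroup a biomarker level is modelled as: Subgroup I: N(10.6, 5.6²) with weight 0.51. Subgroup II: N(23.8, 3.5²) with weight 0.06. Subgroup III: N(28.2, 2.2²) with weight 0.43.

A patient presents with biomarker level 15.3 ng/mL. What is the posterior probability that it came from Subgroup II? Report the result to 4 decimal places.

0.0138

The responsibility of component k is P(Z=k) f_k(x) divided by Σ_j P(Z=j) f_j(x).
Evaluate each component's likelihood at the observed value:
  L_I = (1/(5.6·√(2π)))·exp(−(15.3−10.6)²/(2·5.6²)) = 0.071240·exp(-0.35220) = 0.0500914
  L_II = (1/(3.5·√(2π)))·exp(−(15.3−23.8)²/(2·3.5²)) = 0.113984·exp(-2.94898) = 0.00597195
  L_III = (1/(2.2·√(2π)))·exp(−(15.3−28.2)²/(2·2.2²)) = 0.181337·exp(-17.19112) = 6.20127e-09
Prior × likelihood for each component:
  P(Z=I)·L_I = 0.51 × 0.0500914 = 0.0255466
  P(Z=II)·L_II = 0.06 × 0.00597195 = 0.000358317
  P(Z=III)·L_III = 0.43 × 6.20127e-09 = 2.66655e-09
Marginal: 0.0255466 + 0.000358317 + 2.66655e-09 = 0.0259049
Responsibility of Subgroup II: 0.000358317 / 0.0259049 ≈ 0.0138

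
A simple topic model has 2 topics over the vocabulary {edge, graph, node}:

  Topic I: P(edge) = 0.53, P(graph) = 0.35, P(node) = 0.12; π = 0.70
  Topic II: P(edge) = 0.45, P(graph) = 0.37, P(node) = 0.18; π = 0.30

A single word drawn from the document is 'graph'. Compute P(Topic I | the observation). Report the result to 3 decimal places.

By Bayes' theorem, P(k | x) = P(Z=k) f_k(x) / Σ_j P(Z=j) f_j(x).
Component likelihoods at x = 'graph':
  L_I = P(graph | comp) = 0.35
  L_II = P(graph | comp) = 0.37
Unnormalised posteriors:
  P(Z=I)·L_I = 0.70 × 0.35 = 0.245
  P(Z=II)·L_II = 0.30 × 0.37 = 0.111
Marginal: 0.245 + 0.111 = 0.356
So the posterior for Topic I is 0.245 / 0.356 ≈ 0.688.

0.688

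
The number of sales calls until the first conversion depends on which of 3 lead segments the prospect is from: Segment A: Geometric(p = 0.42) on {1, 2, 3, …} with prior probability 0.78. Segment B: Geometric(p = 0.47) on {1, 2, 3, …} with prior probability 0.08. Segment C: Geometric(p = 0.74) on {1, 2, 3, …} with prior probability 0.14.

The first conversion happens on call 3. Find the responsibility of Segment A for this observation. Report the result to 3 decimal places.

By Bayes' theorem, P(k | x) = P(Z=k) f_k(x) / Σ_j P(Z=j) f_j(x).
Component likelihoods at x = 3:
  L_A = 0.42·(1−0.42)^2 = 0.42·0.3364 = 0.141288
  L_B = 0.47·(1−0.47)^2 = 0.47·0.2809 = 0.132023
  L_C = 0.74·(1−0.74)^2 = 0.74·0.0676 = 0.050024
Unnormalised posteriors:
  P(Z=A)·L_A = 0.78 × 0.141288 = 0.110205
  P(Z=B)·L_B = 0.08 × 0.132023 = 0.0105618
  P(Z=C)·L_C = 0.14 × 0.050024 = 0.00700336
Sum: 0.110205 + 0.0105618 + 0.00700336 = 0.12777
Responsibility of Segment A: 0.110205 / 0.12777 ≈ 0.863

0.863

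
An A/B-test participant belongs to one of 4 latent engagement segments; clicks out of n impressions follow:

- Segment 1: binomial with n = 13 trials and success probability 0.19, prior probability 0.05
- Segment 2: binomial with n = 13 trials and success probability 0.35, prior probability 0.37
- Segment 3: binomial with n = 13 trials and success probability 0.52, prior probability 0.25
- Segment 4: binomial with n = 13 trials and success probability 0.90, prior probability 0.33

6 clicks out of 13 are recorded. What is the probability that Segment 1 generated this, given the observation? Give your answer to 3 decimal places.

Apply Bayes' rule: the posterior for each component is proportional to its prior times its likelihood at x.
Binomial probabilities:
  f_1 = 0.0184686
  f_2 = 0.154639
  f_3 = 0.199171
  f_4 = 9.11953e-05
Prior × likelihood for each component:
  w_1·f_1 = 0.05 × 0.0184686 = 0.00092343
  w_2·f_2 = 0.37 × 0.154639 = 0.0572164
  w_3·f_3 = 0.25 × 0.199171 = 0.0497927
  w_4·f_4 = 0.33 × 9.11953e-05 = 3.00944e-05
Evidence: 0.00092343 + 0.0572164 + 0.0497927 + 3.00944e-05 = 0.107963
Responsibility of Segment 1: 0.00092343 / 0.107963 ≈ 0.009

0.009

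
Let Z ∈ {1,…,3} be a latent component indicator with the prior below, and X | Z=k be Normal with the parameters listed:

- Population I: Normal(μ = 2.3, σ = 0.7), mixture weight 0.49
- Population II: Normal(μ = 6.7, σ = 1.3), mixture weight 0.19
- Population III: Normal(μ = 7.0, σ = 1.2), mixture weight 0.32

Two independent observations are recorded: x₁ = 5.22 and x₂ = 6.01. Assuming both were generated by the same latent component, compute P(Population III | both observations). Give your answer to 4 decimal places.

P(component k | x) = P(Z=k)·f_k(x) / marginal(x), where marginal(x) = Σ_j P(Z=j)·f_j(x).
Since both observations come from the same component, the likelihood for component k is f_k(x₁)·f_k(x₂).
  p_I = [(1/(0.7·√(2π)))·exp(−(5.22−2.3)²/(2·0.7²)) = 0.569918·exp(-8.70041) = 9.49014e-05] × [4.5305e-07] = 4.29951e-11
  p_II = [(1/(1.3·√(2π)))·exp(−(5.22−6.7)²/(2·1.3²)) = 0.306879·exp(-0.64805) = 0.160518] × [0.266559] = 0.0427874
  p_III = [(1/(1.2·√(2π)))·exp(−(5.22−7.0)²/(2·1.2²)) = 0.332452·exp(-1.10014) = 0.110648] × [0.236555] = 0.0261744
Prior × likelihood for each component:
  P(Z=I)·p_I = 0.49 × 4.29951e-11 = 2.10676e-11
  P(Z=II)·p_II = 0.19 × 0.0427874 = 0.00812961
  P(Z=III)·p_III = 0.32 × 0.0261744 = 0.00837582
Sum: 2.10676e-11 + 0.00812961 + 0.00837582 = 0.0165054
P(Population III | x) ≈ 0.5075

0.5075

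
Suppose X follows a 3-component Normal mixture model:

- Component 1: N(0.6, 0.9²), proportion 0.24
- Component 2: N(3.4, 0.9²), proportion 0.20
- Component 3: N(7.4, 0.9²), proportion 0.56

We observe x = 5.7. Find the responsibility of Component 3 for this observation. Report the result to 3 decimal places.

0.925

By Bayes' theorem, P(k | x) = π_k f_k(x) / Σ_j π_j f_j(x).
Evaluate each component's likelihood at the observed value:
  p_1 = 4.71877e-08
  p_2 = 0.0169242
  p_3 = 0.0744574
Multiply by the mixture weights:
  π_1·p_1 = 0.24 × 4.71877e-08 = 1.1325e-08
  π_2·p_2 = 0.20 × 0.0169242 = 0.00338484
  π_3·p_3 = 0.56 × 0.0744574 = 0.0416961
Denominator: 1.1325e-08 + 0.00338484 + 0.0416961 = 0.045081
So the posterior for Component 3 is 0.0416961 / 0.045081 ≈ 0.925.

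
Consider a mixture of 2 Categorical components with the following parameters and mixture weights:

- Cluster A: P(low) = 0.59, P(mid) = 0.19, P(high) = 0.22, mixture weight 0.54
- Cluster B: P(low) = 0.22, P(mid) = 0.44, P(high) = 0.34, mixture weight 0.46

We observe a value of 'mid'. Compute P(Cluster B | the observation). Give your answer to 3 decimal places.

Posterior ∝ prior × likelihood, so P(k | x) ∝ π_k f_k(x); normalise over all components.
Evaluate each component's likelihood at the observed value:
  L_A = 0.19
  L_B = 0.44
Unnormalised posteriors:
  π_A·L_A = 0.54 × 0.19 = 0.1026
  π_B·L_B = 0.46 × 0.44 = 0.2024
Evidence: 0.1026 + 0.2024 = 0.305
So the posterior for Cluster B is 0.2024 / 0.305 ≈ 0.664.

0.664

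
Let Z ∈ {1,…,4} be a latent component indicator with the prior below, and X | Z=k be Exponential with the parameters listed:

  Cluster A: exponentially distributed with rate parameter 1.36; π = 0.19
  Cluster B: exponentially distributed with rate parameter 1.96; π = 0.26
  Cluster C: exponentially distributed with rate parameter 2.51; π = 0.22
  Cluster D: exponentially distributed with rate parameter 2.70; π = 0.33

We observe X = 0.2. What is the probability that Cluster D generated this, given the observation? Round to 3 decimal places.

P(component k | x) = π_k·f_k(x) / marginal(x), where marginal(x) = Σ_j π_j·f_j(x).
Component likelihoods at x = 0.2:
  L_A = 1.36·e^(−1.36·0.2) = 1.36·e^(−0.2720) = 1.03612
  L_B = 1.96·e^(−1.96·0.2) = 1.96·e^(−0.3920) = 1.32438
  L_C = 2.51·e^(−2.51·0.2) = 2.51·e^(−0.5020) = 1.51935
  L_D = 2.70·e^(−2.70·0.2) = 2.70·e^(−0.5400) = 1.57342
Multiply by the mixture weights:
  π_A·L_A = 0.19 × 1.03612 = 0.196863
  π_B·L_B = 0.26 × 1.32438 = 0.344339
  π_C·L_C = 0.22 × 1.51935 = 0.334257
  π_D·L_D = 0.33 × 1.57342 = 0.519229
Marginal: 0.196863 + 0.344339 + 0.334257 + 0.519229 = 1.39469
Responsibility of Cluster D: 0.519229 / 1.39469 ≈ 0.372

0.372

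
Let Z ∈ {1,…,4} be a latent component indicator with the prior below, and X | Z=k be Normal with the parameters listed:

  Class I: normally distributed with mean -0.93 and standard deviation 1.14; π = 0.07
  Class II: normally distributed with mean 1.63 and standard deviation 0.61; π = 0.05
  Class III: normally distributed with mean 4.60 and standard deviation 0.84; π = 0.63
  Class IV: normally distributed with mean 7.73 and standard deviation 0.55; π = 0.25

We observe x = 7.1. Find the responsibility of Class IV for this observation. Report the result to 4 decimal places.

By Bayes' theorem, P(k | x) = w_k f_k(x) / Σ_j w_j f_j(x).
Evaluate each component's likelihood at the observed value:
  f_I = 5.88893e-12
  f_II = 2.26242e-18
  f_III = 0.00566505
  f_IV = 0.376388
Weight by the priors:
  w_I·f_I = 0.07 × 5.88893e-12 = 4.12225e-13
  w_II·f_II = 0.05 × 2.26242e-18 = 1.13121e-19
  w_III·f_III = 0.63 × 0.00566505 = 0.00356898
  w_IV·f_IV = 0.25 × 0.376388 = 0.094097
Evidence: 4.12225e-13 + 1.13121e-19 + 0.00356898 + 0.094097 = 0.097666
So the posterior for Class IV is 0.094097 / 0.097666 ≈ 0.9635.

0.9635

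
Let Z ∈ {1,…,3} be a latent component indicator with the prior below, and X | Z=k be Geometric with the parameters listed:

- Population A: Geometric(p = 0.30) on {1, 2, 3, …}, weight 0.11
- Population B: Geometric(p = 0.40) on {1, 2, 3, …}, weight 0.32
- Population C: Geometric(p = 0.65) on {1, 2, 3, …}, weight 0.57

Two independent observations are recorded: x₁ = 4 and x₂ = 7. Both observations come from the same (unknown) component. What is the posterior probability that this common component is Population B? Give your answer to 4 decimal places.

0.5522

By Bayes' theorem, P(k | x) = π_k f_k(x) / Σ_j π_j f_j(x).
Since both observations come from the same component, the likelihood for component k is f_k(x₁)·f_k(x₂).
  L_A = [0.1029] × [0.0352947] = 0.00363182
  L_B = [0.0864] × [0.0186624] = 0.00161243
  L_C = [0.0278687] × [0.00119487] = 3.32996e-05
Weight by the priors:
  π_A·L_A = 0.11 × 0.00363182 = 0.000399501
  π_B·L_B = 0.32 × 0.00161243 = 0.000515978
  π_C·L_C = 0.57 × 3.32996e-05 = 1.89808e-05
Normaliser: 0.000399501 + 0.000515978 + 1.89808e-05 = 0.00093446
P(Population B | x) = 0.000515978 / 0.00093446 ≈ 0.5522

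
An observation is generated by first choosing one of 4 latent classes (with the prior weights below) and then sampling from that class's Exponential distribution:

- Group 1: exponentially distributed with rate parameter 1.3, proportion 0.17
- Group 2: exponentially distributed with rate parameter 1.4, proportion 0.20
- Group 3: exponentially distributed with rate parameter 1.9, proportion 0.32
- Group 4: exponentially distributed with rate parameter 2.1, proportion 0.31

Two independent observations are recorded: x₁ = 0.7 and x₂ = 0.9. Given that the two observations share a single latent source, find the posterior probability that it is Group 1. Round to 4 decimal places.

The responsibility of component k is π_k f_k(x) divided by Σ_j π_j f_j(x).
Since both observations come from the same component, the likelihood for component k is f_k(x₁)·f_k(x₂).
  f_1 = [1.3·e^(−1.3·0.7) = 1.3·e^(−0.9100) = 0.523281] × [0.403477] = 0.211132
  f_2 = [1.4·e^(−1.4·0.7) = 1.4·e^(−0.9800) = 0.525436] × [0.397116] = 0.208659
  f_3 = [1.9·e^(−1.9·0.7) = 1.9·e^(−1.3300) = 0.502507] × [0.343645] = 0.172684
  f_4 = [2.1·e^(−2.1·0.7) = 2.1·e^(−1.4700) = 0.482844] × [0.317251] = 0.153182
Unnormalised posteriors:
  π_1·f_1 = 0.17 × 0.211132 = 0.0358924
  π_2·f_2 = 0.20 × 0.208659 = 0.0417317
  π_3·f_3 = 0.32 × 0.172684 = 0.0552589
  π_4·f_4 = 0.31 × 0.153182 = 0.0474866
Evidence: 0.0358924 + 0.0417317 + 0.0552589 + 0.0474866 = 0.18037
So the posterior for Group 1 is 0.0358924 / 0.18037 ≈ 0.1990.

0.1990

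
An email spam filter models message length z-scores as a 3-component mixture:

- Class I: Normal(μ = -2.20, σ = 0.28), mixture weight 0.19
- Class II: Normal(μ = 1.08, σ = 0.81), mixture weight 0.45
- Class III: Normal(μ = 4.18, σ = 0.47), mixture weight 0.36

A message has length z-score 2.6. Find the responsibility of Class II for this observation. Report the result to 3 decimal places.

0.973

By Bayes' theorem, P(k | x) = w_k f_k(x) / Σ_j w_j f_j(x).
Component likelihoods at x = 2.6:
  p_I = 2.18299e-64
  p_II = 0.0846759
  p_III = 0.00298416
Unnormalised posteriors:
  w_I·p_I = 0.19 × 2.18299e-64 = 4.14769e-65
  w_II·p_II = 0.45 × 0.0846759 = 0.0381041
  w_III·p_III = 0.36 × 0.00298416 = 0.0010743
Evidence: 4.14769e-65 + 0.0381041 + 0.0010743 = 0.0391784
So the posterior for Class II is 0.0381041 / 0.0391784 ≈ 0.973.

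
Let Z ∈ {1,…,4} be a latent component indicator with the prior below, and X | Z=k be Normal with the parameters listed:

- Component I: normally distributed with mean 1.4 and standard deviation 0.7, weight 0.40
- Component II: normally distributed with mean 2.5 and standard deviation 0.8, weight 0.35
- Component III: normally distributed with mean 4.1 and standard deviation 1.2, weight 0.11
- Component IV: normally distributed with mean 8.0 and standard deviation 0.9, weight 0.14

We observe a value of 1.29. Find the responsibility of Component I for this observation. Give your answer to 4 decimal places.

P(component k | x) = P(Z=k)·f_k(x) / marginal(x), where marginal(x) = Σ_j P(Z=j)·f_j(x).
Evaluate each component's likelihood at the observed value:
  L_I = (1/(0.7·√(2π)))·exp(−(1.29−1.4)²/(2·0.7²)) = 0.569918·exp(-0.01235) = 0.562924
  L_II = (1/(0.8·√(2π)))·exp(−(1.29−2.5)²/(2·0.8²)) = 0.498678·exp(-1.14383) = 0.158877
  L_III = (1/(1.2·√(2π)))·exp(−(1.29−4.1)²/(2·1.2²)) = 0.332452·exp(-2.74170) = 0.02143
  L_IV = (1/(0.9·√(2π)))·exp(−(1.29−8.0)²/(2·0.9²)) = 0.443269·exp(-27.79265) = 3.77113e-13
Multiply by the mixture weights:
  P(Z=I)·L_I = 0.40 × 0.562924 = 0.22517
  P(Z=II)·L_II = 0.35 × 0.158877 = 0.0556071
  P(Z=III)·L_III = 0.11 × 0.02143 = 0.0023573
  P(Z=IV)·L_IV = 0.14 × 3.77113e-13 = 5.27958e-14
Evidence: 0.22517 + 0.0556071 + 0.0023573 + 5.27958e-14 = 0.283134
So the posterior for Component I is 0.22517 / 0.283134 ≈ 0.7953.

0.7953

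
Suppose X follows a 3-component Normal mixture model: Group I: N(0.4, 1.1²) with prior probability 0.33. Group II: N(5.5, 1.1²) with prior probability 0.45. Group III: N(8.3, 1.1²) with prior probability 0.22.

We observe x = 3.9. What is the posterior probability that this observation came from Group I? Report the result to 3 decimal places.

By Bayes' theorem, P(k | x) = w_k f_k(x) / Σ_j w_j f_j(x).
Evaluate each component's likelihood at the observed value:
  f_I = 0.00229681
  f_II = 0.125921
  f_III = 0.000121664
Weight by the priors:
  w_I·f_I = 0.33 × 0.00229681 = 0.000757949
  w_II·f_II = 0.45 × 0.125921 = 0.0566645
  w_III·f_III = 0.22 × 0.000121664 = 2.6766e-05
Sum: 0.000757949 + 0.0566645 + 2.6766e-05 = 0.0574492
P(Group I | the observation) = 0.000757949 / 0.0574492 ≈ 0.013

0.013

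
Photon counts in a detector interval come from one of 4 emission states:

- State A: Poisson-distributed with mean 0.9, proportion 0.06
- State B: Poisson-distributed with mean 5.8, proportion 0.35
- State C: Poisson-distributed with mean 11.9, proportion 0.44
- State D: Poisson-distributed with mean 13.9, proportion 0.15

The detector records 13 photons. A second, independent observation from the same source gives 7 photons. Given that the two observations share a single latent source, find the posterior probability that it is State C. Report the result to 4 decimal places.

0.8130

The responsibility of component k is P(Z=k) f_k(x) divided by Σ_j P(Z=j) f_j(x).
Since both observations come from the same component, the likelihood for component k is f_k(x₁)·f_k(x₂).
  f_A = [1.65961e-11] × [3.85835e-05] = 6.40338e-16
  f_B = [0.00408673] × [0.132635] = 0.000542042
  f_C = [0.104647] × [0.0455296] = 0.00476453
  f_D = [0.106713] × [0.0182802] = 0.00195074
Unnormalised posteriors:
  P(Z=A)·f_A = 0.06 × 6.40338e-16 = 3.84203e-17
  P(Z=B)·f_B = 0.35 × 0.000542042 = 0.000189715
  P(Z=C)·f_C = 0.44 × 0.00476453 = 0.00209639
  P(Z=D)·f_D = 0.15 × 0.00195074 = 0.00029261
Denominator: 3.84203e-17 + 0.000189715 + 0.00209639 + 0.00029261 = 0.00257872
P(State C | x) = 0.00209639 / 0.00257872 ≈ 0.8130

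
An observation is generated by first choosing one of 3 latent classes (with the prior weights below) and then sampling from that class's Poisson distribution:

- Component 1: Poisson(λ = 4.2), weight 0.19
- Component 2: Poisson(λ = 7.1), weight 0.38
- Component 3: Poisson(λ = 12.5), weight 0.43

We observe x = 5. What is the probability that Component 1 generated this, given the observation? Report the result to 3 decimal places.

Posterior ∝ prior × likelihood, so P(k | x) ∝ π_k f_k(x); normalise over all components.
Component likelihoods at x = 5:
  f_1 = 0.163316
  f_2 = 0.124057
  f_3 = 0.00947737
Unnormalised posteriors:
  π_1·f_1 = 0.19 × 0.163316 = 0.03103
  π_2·f_2 = 0.38 × 0.124057 = 0.0471415
  π_3·f_3 = 0.43 × 0.00947737 = 0.00407527
Evidence: 0.03103 + 0.0471415 + 0.00407527 = 0.0822468
Responsibility of Component 1: 0.03103 / 0.0822468 ≈ 0.377

0.377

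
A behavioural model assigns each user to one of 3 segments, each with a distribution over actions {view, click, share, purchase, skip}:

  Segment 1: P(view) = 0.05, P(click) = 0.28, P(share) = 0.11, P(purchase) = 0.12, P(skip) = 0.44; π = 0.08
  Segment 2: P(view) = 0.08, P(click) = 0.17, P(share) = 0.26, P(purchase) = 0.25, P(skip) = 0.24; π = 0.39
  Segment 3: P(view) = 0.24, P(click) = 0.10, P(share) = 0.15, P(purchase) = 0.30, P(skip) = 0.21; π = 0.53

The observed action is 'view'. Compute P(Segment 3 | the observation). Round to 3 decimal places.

0.783

The responsibility of component k is π_k f_k(x) divided by Σ_j π_j f_j(x).
Categorical probabilities:
  p_1 = 0.05
  p_2 = 0.08
  p_3 = 0.24
Prior × likelihood for each component:
  π_1·p_1 = 0.08 × 0.05 = 0.004
  π_2·p_2 = 0.39 × 0.08 = 0.0312
  π_3·p_3 = 0.53 × 0.24 = 0.1272
Evidence: 0.004 + 0.0312 + 0.1272 = 0.1624
So the posterior for Segment 3 is 0.1272 / 0.1624 ≈ 0.783.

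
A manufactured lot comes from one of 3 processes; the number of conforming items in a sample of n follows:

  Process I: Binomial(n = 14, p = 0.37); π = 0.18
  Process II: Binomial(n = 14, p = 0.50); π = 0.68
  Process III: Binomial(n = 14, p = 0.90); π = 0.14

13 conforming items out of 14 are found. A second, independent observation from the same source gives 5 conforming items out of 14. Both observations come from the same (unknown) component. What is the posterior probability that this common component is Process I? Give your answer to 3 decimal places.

Posterior ∝ prior × likelihood, so P(k | x) ∝ w_k f_k(x); normalise over all components.
Since both observations come from the same component, the likelihood for component k is f_k(x₁)·f_k(x₂).
  L_I = [C(14,13)·0.37^13·0.63^1 = 14·2.43569e-06·0.63 = 2.14828e-05] × [0.217039] = 4.66261e-06
  L_II = [C(14,13)·0.50^13·0.50^1 = 14·0.00012207·0.5 = 0.000854492] × [0.122192] = 0.000104412
  L_III = [C(14,13)·0.90^13·0.10^1 = 14·0.254187·0.1 = 0.355861] × [1.18216e-06] = 4.20685e-07
Weight by the priors:
  w_I·L_I = 0.18 × 4.66261e-06 = 8.39269e-07
  w_II·L_II = 0.68 × 0.000104412 = 7.10005e-05
  w_III·L_III = 0.14 × 4.20685e-07 = 5.88959e-08
Sum: 8.39269e-07 + 7.10005e-05 + 5.88959e-08 = 7.18986e-05
Responsibility of Process I: 8.39269e-07 / 7.18986e-05 ≈ 0.012

0.012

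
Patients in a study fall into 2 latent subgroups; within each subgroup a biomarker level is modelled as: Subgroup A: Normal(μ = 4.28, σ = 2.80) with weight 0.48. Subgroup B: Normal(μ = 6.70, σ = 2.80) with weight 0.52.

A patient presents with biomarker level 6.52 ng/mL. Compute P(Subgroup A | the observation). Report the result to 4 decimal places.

0.4018

Apply Bayes' rule: the posterior for each component is proportional to its prior times its likelihood at x.
Evaluate each component's likelihood at the observed value:
  L_A = 0.103461
  L_B = 0.142185
Unnormalised posteriors:
  π_A·L_A = 0.48 × 0.103461 = 0.0496614
  π_B·L_B = 0.52 × 0.142185 = 0.0739363
Marginal: 0.0496614 + 0.0739363 = 0.123598
Responsibility of Subgroup A: 0.0496614 / 0.123598 ≈ 0.4018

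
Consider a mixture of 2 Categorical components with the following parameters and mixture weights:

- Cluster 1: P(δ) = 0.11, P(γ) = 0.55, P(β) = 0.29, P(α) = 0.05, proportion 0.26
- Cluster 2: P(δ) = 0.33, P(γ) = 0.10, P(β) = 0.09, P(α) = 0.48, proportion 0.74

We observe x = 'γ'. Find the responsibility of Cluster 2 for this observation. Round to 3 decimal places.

Apply Bayes' rule: the posterior for each component is proportional to its prior times its likelihood at x.
Component likelihoods at x = 'γ':
  f_1 = 0.55
  f_2 = 0.1
Multiply by the mixture weights:
  P(Z=1)·f_1 = 0.26 × 0.55 = 0.143
  P(Z=2)·f_2 = 0.74 × 0.1 = 0.074
Marginal: 0.143 + 0.074 = 0.217
P(Cluster 2 | the observation) ≈ 0.341

0.341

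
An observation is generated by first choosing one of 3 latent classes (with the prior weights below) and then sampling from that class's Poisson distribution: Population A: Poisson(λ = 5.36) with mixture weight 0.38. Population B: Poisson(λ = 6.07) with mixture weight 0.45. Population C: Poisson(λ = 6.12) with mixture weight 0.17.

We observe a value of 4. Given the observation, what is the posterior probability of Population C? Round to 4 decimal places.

P(component k | x) = w_k·f_k(x) / marginal(x), where marginal(x) = Σ_j w_j·f_j(x).
Poisson probabilities:
  L_A = 0.16167
  L_B = 0.13073
  L_C = 0.128503
Weight by the priors:
  w_A·L_A = 0.38 × 0.16167 = 0.0614346
  w_B·L_B = 0.45 × 0.13073 = 0.0588286
  w_C·L_C = 0.17 × 0.128503 = 0.0218455
Marginal: 0.0614346 + 0.0588286 + 0.0218455 = 0.142109
So the posterior for Population C is 0.0218455 / 0.142109 ≈ 0.1537.

0.1537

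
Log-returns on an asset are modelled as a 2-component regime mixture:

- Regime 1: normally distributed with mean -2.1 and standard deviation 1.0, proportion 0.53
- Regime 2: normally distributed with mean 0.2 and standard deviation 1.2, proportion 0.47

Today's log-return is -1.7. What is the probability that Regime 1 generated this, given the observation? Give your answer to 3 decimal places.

0.814

By Bayes' theorem, P(k | x) = w_k f_k(x) / Σ_j w_j f_j(x).
Normal densities:
  L_1 = (1/(1.0·√(2π)))·exp(−(-1.7−-2.1)²/(2·1.0²)) = 0.398942·exp(-0.08000) = 0.36827
  L_2 = (1/(1.2·√(2π)))·exp(−(-1.7−0.2)²/(2·1.2²)) = 0.332452·exp(-1.25347) = 0.0949189
Unnormalised posteriors:
  w_1·L_1 = 0.53 × 0.36827 = 0.195183
  w_2·L_2 = 0.47 × 0.0949189 = 0.0446119
Evidence: 0.195183 + 0.0446119 = 0.239795
Responsibility of Regime 1: 0.195183 / 0.239795 ≈ 0.814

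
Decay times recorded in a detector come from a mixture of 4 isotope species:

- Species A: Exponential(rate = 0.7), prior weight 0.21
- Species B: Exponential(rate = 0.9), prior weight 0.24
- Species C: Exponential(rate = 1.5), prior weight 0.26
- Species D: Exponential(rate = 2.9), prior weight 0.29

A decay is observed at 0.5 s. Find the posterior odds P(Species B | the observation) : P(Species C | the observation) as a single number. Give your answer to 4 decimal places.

0.7476

Only the two components matter; the odds are (w_i f_i(x)) / (w_j f_j(x)).
Evaluate each component's likelihood at the observed value:
  p_A = 0.7·e^(−0.7·0.5) = 0.7·e^(−0.3500) = 0.493282
  p_B = 0.9·e^(−0.9·0.5) = 0.9·e^(−0.4500) = 0.573865
  p_C = 1.5·e^(−1.5·0.5) = 1.5·e^(−0.7500) = 0.70855
  p_D = 2.9·e^(−2.9·0.5) = 2.9·e^(−1.4500) = 0.680254
Posterior odds = (w_B·p_B) / (w_C·p_C) = (0.24·0.573865) / (0.26·0.70855) = 0.137728 / 0.184223 ≈ 0.7476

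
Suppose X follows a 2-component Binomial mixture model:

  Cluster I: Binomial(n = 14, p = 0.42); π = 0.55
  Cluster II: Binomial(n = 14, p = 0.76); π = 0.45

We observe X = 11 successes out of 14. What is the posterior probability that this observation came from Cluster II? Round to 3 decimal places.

0.975

By Bayes' theorem, P(k | x) = π_k f_k(x) / Σ_j π_j f_j(x).
Binomial probabilities:
  f_I = 0.0050948
  f_II = 0.245858
Unnormalised posteriors:
  π_I·f_I = 0.55 × 0.0050948 = 0.00280214
  π_II·f_II = 0.45 × 0.245858 = 0.110636
Denominator: 0.00280214 + 0.110636 = 0.113438
P(Cluster II | the observation) ≈ 0.975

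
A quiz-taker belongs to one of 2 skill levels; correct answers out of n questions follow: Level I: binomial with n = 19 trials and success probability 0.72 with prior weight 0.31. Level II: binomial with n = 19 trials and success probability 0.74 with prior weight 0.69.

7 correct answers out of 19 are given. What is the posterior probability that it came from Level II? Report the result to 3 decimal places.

Apply Bayes' rule: the posterior for each component is proportional to its prior times its likelihood at x.
Component likelihoods at x = 7 correct answers out of 19:
  p_I = C(19,7)·0.72^7·0.28^12 = 50388·0.100306·2.32218e-07 = 0.00117368
  p_II = C(19,7)·0.74^7·0.26^12 = 50388·0.121513·9.5429e-08 = 0.000584291
Multiply by the mixture weights:
  P(Z=I)·p_I = 0.31 × 0.00117368 = 0.000363842
  P(Z=II)·p_II = 0.69 × 0.000584291 = 0.000403161
Evidence: 0.000363842 + 0.000403161 = 0.000767003
So the posterior for Level II is 0.000403161 / 0.000767003 ≈ 0.526.

0.526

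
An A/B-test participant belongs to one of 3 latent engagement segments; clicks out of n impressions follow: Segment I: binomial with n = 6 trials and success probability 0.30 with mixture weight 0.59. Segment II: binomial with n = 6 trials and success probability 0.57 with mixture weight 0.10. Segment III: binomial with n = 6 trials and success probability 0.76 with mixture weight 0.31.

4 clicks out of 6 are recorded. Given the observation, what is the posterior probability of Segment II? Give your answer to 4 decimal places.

Apply Bayes' rule: the posterior for each component is proportional to its prior times its likelihood at x.
Evaluate each component's likelihood at the observed value:
  L_I = C(6,4)·0.30^4·0.70^2 = 15·0.0081·0.49 = 0.059535
  L_II = C(6,4)·0.57^4·0.43^2 = 15·0.10556·0.1849 = 0.292771
  L_III = C(6,4)·0.76^4·0.24^2 = 15·0.333622·0.0576 = 0.288249
Prior × likelihood for each component:
  P(Z=I)·L_I = 0.59 × 0.059535 = 0.0351256
  P(Z=II)·L_II = 0.10 × 0.292771 = 0.0292771
  P(Z=III)·L_III = 0.31 × 0.288249 = 0.0893573
Marginal: 0.0351256 + 0.0292771 + 0.0893573 = 0.15376
P(Segment II | the observation) ≈ 0.1904

0.1904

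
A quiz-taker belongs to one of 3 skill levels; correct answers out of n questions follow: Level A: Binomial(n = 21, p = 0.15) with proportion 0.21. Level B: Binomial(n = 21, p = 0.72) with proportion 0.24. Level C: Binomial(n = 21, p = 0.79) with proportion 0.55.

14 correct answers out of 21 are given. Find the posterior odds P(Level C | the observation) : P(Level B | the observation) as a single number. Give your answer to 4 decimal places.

1.1213

Posterior odds = (P(Z=i) f_i(x)) / (P(Z=j) f_j(x)); the normalising sum cancels.
Evaluate each component's likelihood at the observed value:
  f_A = 1.08822e-07
  f_B = 0.157858
  f_C = 0.0772359
Odds = (0.55/0.24) × (0.0772359/0.157858) = 2.29167 × 0.489275 ≈ 1.1213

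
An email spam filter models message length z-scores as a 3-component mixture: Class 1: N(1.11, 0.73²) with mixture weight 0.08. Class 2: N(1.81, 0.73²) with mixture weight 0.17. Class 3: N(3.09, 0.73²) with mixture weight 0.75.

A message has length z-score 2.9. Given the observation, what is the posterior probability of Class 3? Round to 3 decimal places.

The responsibility of component k is π_k f_k(x) divided by Σ_j π_j f_j(x).
Component likelihoods at x = 2.9:
  L_1 = (1/(0.73·√(2π)))·exp(−(2.9−1.11)²/(2·0.73²)) = 0.546496·exp(-3.00629) = 0.0270379
  L_2 = (1/(0.73·√(2π)))·exp(−(2.9−1.81)²/(2·0.73²)) = 0.546496·exp(-1.11475) = 0.179249
  L_3 = (1/(0.73·√(2π)))·exp(−(2.9−3.09)²/(2·0.73²)) = 0.546496·exp(-0.03387) = 0.528296
Prior × likelihood for each component:
  π_1·L_1 = 0.08 × 0.0270379 = 0.00216304
  π_2·L_2 = 0.17 × 0.179249 = 0.0304724
  π_3·L_3 = 0.75 × 0.528296 = 0.396222
Denominator: 0.00216304 + 0.0304724 + 0.396222 = 0.428857
Responsibility of Class 3: 0.396222 / 0.428857 ≈ 0.924

0.924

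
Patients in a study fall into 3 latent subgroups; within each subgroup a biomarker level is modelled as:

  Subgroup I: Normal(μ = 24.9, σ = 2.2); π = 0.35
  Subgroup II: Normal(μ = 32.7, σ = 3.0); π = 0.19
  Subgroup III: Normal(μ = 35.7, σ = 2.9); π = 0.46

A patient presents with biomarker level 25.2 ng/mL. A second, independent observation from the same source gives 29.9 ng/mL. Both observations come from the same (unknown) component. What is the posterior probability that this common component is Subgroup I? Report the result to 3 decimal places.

The responsibility of component k is P(Z=k) f_k(x) divided by Σ_j P(Z=j) f_j(x).
Since both observations come from the same component, the likelihood for component k is f_k(x₁)·f_k(x₂).
  p_I = [0.179659] × [0.0137044] = 0.00246212
  p_II = [0.00584277] × [0.0860259] = 0.00050263
  p_III = [0.000195814] × [0.0186176] = 3.64558e-06
Prior × likelihood for each component:
  P(Z=I)·p_I = 0.35 × 0.00246212 = 0.000861741
  P(Z=II)·p_II = 0.19 × 0.00050263 = 9.54996e-05
  P(Z=III)·p_III = 0.46 × 3.64558e-06 = 1.67697e-06
Marginal: 0.000861741 + 9.54996e-05 + 1.67697e-06 = 0.000958917
P(Subgroup I | x₁, x₂) = 0.000861741 / 0.000958917 ≈ 0.899

0.899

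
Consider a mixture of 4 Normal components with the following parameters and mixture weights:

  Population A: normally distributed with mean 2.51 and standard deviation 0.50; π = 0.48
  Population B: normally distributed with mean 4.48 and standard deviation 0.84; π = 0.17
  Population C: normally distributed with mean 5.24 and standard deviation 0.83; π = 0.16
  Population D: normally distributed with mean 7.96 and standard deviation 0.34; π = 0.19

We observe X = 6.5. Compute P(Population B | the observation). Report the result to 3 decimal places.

0.156

The responsibility of component k is π_k f_k(x) divided by Σ_j π_j f_j(x).
Normal densities:
  f_A = (1/(0.50·√(2π)))·exp(−(6.5−2.51)²/(2·0.50²)) = 0.797885·exp(-31.84020) = 1.18554e-14
  f_B = (1/(0.84·√(2π)))·exp(−(6.5−4.48)²/(2·0.84²)) = 0.474931·exp(-2.89144) = 0.0263569
  f_C = (1/(0.83·√(2π)))·exp(−(6.5−5.24)²/(2·0.83²)) = 0.480653·exp(-1.15227) = 0.151847
  f_D = (1/(0.34·√(2π)))·exp(−(6.5−7.96)²/(2·0.34²)) = 1.173360·exp(-9.21972) = 0.00011624
Multiply by the mixture weights:
  π_A·f_A = 0.48 × 1.18554e-14 = 5.6906e-15
  π_B·f_B = 0.17 × 0.0263569 = 0.00448067
  π_C·f_C = 0.16 × 0.151847 = 0.0242955
  π_D·f_D = 0.19 × 0.00011624 = 2.20856e-05
Denominator: 5.6906e-15 + 0.00448067 + 0.0242955 + 2.20856e-05 = 0.0287983
P(Population B | x) ≈ 0.156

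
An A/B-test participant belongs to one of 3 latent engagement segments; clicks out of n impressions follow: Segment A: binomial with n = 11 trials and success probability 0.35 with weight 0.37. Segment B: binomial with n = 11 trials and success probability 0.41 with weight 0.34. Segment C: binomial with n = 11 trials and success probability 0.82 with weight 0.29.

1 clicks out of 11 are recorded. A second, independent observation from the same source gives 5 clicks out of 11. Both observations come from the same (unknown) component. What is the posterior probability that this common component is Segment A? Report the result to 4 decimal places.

0.6648

By Bayes' theorem, P(k | x) = π_k f_k(x) / Σ_j π_j f_j(x).
Since both observations come from the same component, the likelihood for component k is f_k(x₁)·f_k(x₂).
  p_A = [0.0518316] × [0.183005] = 0.00948542
  p_B = [0.0230514] × [0.225774] = 0.00520439
  p_C = [3.22056e-07] × [0.00582568] = 1.87619e-09
Weight by the priors:
  π_A·p_A = 0.37 × 0.00948542 = 0.00350961
  π_B·p_B = 0.34 × 0.00520439 = 0.00176949
  π_C·p_C = 0.29 × 1.87619e-09 = 5.44096e-10
Sum: 0.00350961 + 0.00176949 + 5.44096e-10 = 0.0052791
P(Segment A | x₁,x₂) ≈ 0.6648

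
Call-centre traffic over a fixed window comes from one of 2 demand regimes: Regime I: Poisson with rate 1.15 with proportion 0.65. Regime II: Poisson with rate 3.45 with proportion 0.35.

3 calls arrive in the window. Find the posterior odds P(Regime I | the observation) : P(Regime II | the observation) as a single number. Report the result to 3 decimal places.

0.686

The posterior odds equal the prior odds times the likelihood ratio: (P(Z=i)/P(Z=j))·(f_i(x)/f_j(x)).
Component likelihoods at x = 3 calls:
  p_I = 0.0802608
  p_II = 0.217265
0.0521695 / 0.0760428 ≈ 0.686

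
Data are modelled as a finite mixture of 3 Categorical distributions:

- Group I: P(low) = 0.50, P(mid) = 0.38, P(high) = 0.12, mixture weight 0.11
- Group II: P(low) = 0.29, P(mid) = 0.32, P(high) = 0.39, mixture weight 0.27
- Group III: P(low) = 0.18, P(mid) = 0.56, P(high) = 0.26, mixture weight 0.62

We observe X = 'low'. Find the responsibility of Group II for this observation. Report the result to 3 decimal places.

0.320

Posterior ∝ prior × likelihood, so P(k | x) ∝ w_k f_k(x); normalise over all components.
Evaluate each component's likelihood at the observed value:
  p_I = P(low | comp) = 0.50
  p_II = P(low | comp) = 0.29
  p_III = P(low | comp) = 0.18
Multiply by the mixture weights:
  w_I·p_I = 0.11 × 0.5 = 0.055
  w_II·p_II = 0.27 × 0.29 = 0.0783
  w_III·p_III = 0.62 × 0.18 = 0.1116
Evidence: 0.055 + 0.0783 + 0.1116 = 0.2449
P(Group II | the observation) = 0.0783 / 0.2449 ≈ 0.320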